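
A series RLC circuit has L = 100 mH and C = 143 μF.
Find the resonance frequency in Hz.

Step 1 — Resonance condition Im(Z)=0 gives ω₀ = 1/√(LC).
Step 2 — ω₀ = 1/√(0.1·0.000143) = 264.4 rad/s.
Step 3 — f₀ = ω₀/(2π) = 42.09 Hz.

f₀ = 42.09 Hz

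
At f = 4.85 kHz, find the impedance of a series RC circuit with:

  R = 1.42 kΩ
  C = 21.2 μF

Step 1 — Angular frequency: ω = 2π·f = 2π·4850 = 3.047e+04 rad/s.
Step 2 — Component impedances:
  R: Z = R = 1420 Ω
  C: Z = 1/(jωC) = -j/(ω·C) = 0 - j1.548 Ω
Step 3 — Series combination: Z_total = R + C = 1420 - j1.548 Ω = 1420∠-0.1° Ω.

Z = 1420 - j1.548 Ω = 1420∠-0.1° Ω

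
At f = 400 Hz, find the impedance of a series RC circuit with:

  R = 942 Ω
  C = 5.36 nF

Step 1 — Angular frequency: ω = 2π·f = 2π·400 = 2513 rad/s.
Step 2 — Component impedances:
  R: Z = R = 942 Ω
  C: Z = 1/(jωC) = -j/(ω·C) = 0 - j7.423e+04 Ω
Step 3 — Series combination: Z_total = R + C = 942 - j7.423e+04 Ω = 7.424e+04∠-89.3° Ω.

Z = 942 - j7.423e+04 Ω = 7.424e+04∠-89.3° Ω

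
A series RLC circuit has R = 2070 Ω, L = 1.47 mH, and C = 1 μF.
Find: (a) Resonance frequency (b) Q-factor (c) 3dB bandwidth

Step 1 — Resonance: ω₀ = 1/√(LC) = 1/√(0.00147·1e-06) = 2.608e+04 rad/s.
Step 2 — f₀ = ω₀/(2π) = 4151 Hz.
Step 3 — Series Q: Q = ω₀L/R = 2.608e+04·0.00147/2070 = 0.01852.
Step 4 — Bandwidth: Δω = ω₀/Q = 1.408e+06 rad/s; BW = Δω/(2π) = 2.241e+05 Hz.

(a) f₀ = 4151 Hz  (b) Q = 0.01852  (c) BW = 2.241e+05 Hz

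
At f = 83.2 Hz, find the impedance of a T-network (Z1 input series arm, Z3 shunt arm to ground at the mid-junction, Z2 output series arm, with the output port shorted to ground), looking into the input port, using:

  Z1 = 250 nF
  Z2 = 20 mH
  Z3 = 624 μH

Step 1 — Angular frequency: ω = 2π·f = 2π·83.2 = 522.8 rad/s.
Step 2 — Component impedances:
  Z1: Z = 1/(jωC) = -j/(ω·C) = 0 - j7652 Ω
  Z2: Z = jωL = j·522.8·0.02 = 0 + j10.46 Ω
  Z3: Z = jωL = j·522.8·0.000624 = 0 + j0.3262 Ω
Step 3 — With the output port shorted to ground, the output series arm Z2 runs from the junction to ground; the shunt arm Z3 also runs from the junction to ground. They appear in parallel: Z3 || Z2 = 0 + j0.3163 Ω.
Step 4 — Series with input arm Z1: Z_in = Z1 + (Z3 || Z2) = 0 - j7651 Ω = 7651∠-90.0° Ω.

Z = 0 - j7651 Ω = 7651∠-90.0° Ω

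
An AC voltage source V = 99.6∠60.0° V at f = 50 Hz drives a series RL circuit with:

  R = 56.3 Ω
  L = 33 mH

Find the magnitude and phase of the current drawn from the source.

Step 1 — Angular frequency: ω = 2π·f = 2π·50 = 314.2 rad/s.
Step 2 — Component impedances:
  R: Z = R = 56.3 Ω
  L: Z = jωL = j·314.2·0.033 = 0 + j10.37 Ω
Step 3 — Series combination: Z_total = R + L = 56.3 + j10.37 Ω = 57.25∠10.4° Ω.
Step 4 — Source phasor: V = 99.6∠60.0° V = 49.8 + j86.26 V.
Step 5 — Ohm's law: I = V / Z_total = (49.8 + j86.26) / (56.3 + j10.37) = 1.128 + j1.324 A.
Step 6 — Convert to polar: |I| = 1.74 A, ∠I = 49.6°.

I = 1.74∠49.6° A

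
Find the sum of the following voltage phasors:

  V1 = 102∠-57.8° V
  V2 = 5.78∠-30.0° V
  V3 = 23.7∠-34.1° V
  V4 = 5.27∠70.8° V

Step 1 — Convert each phasor to rectangular form:
  V1 = 102·(cos(-57.8°) + j·sin(-57.8°)) = 54.35 - j86.31 V
  V2 = 5.78·(cos(-30.0°) + j·sin(-30.0°)) = 5.006 - j2.89 V
  V3 = 23.7·(cos(-34.1°) + j·sin(-34.1°)) = 19.63 - j13.29 V
  V4 = 5.27·(cos(70.8°) + j·sin(70.8°)) = 1.733 + j4.977 V
Step 2 — Sum components: V_total = 80.72 - j97.51 V.
Step 3 — Convert to polar: |V_total| = 126.6 V, ∠V_total = -50.4°.

V_total = 126.6∠-50.4° V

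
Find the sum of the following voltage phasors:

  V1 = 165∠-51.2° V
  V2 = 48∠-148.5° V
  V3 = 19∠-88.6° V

Step 1 — Convert each phasor to rectangular form:
  V1 = 165·(cos(-51.2°) + j·sin(-51.2°)) = 103.4 - j128.6 V
  V2 = 48·(cos(-148.5°) + j·sin(-148.5°)) = -40.93 - j25.08 V
  V3 = 19·(cos(-88.6°) + j·sin(-88.6°)) = 0.4642 - j18.99 V
Step 2 — Sum components: V_total = 62.93 - j172.7 V.
Step 3 — Convert to polar: |V_total| = 183.8 V, ∠V_total = -70.0°.

V_total = 183.8∠-70.0° V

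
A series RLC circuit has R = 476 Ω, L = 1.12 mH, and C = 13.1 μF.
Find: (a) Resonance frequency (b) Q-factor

Step 1 — Resonance condition Im(Z)=0 gives ω₀ = 1/√(LC).
Step 2 — ω₀ = 1/√(0.00112·1.31e-05) = 8256 rad/s.
Step 3 — f₀ = ω₀/(2π) = 1314 Hz.
Step 4 — Series Q: Q = ω₀L/R = 8256·0.00112/476 = 0.01943.

(a) f₀ = 1314 Hz  (b) Q = 0.01943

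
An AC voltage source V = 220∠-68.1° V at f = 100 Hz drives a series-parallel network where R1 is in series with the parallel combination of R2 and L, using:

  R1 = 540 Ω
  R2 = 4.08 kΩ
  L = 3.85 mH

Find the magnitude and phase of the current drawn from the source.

Step 1 — Angular frequency: ω = 2π·f = 2π·100 = 628.3 rad/s.
Step 2 — Component impedances:
  R1: Z = R = 540 Ω
  R2: Z = R = 4080 Ω
  L: Z = jωL = j·628.3·0.00385 = 0 + j2.419 Ω
Step 3 — Parallel branch: R2 || L = 1/(1/R2 + 1/L) = 0.001434 + j2.419 Ω.
Step 4 — Series with R1: Z_total = R1 + (R2 || L) = 540 + j2.419 Ω = 540∠0.3° Ω.
Step 5 — Source phasor: V = 220∠-68.1° V = 82.06 - j204.1 V.
Step 6 — Ohm's law: I = V / Z_total = (82.06 - j204.1) / (540 + j2.419) = 0.1503 - j0.3787 A.
Step 7 — Convert to polar: |I| = 0.4074 A, ∠I = -68.4°.

I = 0.4074∠-68.4° A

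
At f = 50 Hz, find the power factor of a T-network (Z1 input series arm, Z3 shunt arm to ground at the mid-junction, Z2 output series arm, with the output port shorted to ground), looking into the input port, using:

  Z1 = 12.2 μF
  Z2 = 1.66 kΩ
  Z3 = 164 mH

Step 1 — Angular frequency: ω = 2π·f = 2π·50 = 314.2 rad/s.
Step 2 — Component impedances:
  Z1: Z = 1/(jωC) = -j/(ω·C) = 0 - j260.9 Ω
  Z2: Z = R = 1660 Ω
  Z3: Z = jωL = j·314.2·0.164 = 0 + j51.52 Ω
Step 3 — With the output port shorted to ground, the output series arm Z2 runs from the junction to ground; the shunt arm Z3 also runs from the junction to ground. They appear in parallel: Z3 || Z2 = 1.598 + j51.47 Ω.
Step 4 — Series with input arm Z1: Z_in = Z1 + (Z3 || Z2) = 1.598 - j209.4 Ω = 209.4∠-89.6° Ω.
Step 5 — Power factor: PF = cos(φ) = Re(Z)/|Z| = 1.5976/209.44 = 0.007628.
Step 6 — Type: Im(Z) = -209.4 ⇒ leading (phase φ = -89.6°).

PF = 0.007628 (leading, φ = -89.6°)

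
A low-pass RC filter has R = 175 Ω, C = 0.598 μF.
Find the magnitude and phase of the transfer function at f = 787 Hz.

Step 1 — Angular frequency: ω = 2π·787 = 4945 rad/s.
Step 2 — Transfer function: H(jω) = 1/(1 + jωRC).
Step 3 — Denominator: 1 + jωRC = 1 + j·4945·175·5.98e-07 = 1 + j0.5175.
Step 4 — H = 0.7888 - j0.4082.
Step 5 — Magnitude: |H| = 0.8881 (-1.0 dB); phase: φ = -27.4°.

|H| = 0.8881 (-1.0 dB), φ = -27.4°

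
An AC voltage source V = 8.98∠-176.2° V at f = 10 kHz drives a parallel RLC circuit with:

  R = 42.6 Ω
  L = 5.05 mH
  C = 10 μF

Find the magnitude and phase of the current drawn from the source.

Step 1 — Angular frequency: ω = 2π·f = 2π·1e+04 = 6.283e+04 rad/s.
Step 2 — Component impedances:
  R: Z = R = 42.6 Ω
  L: Z = jωL = j·6.283e+04·0.00505 = 0 + j317.3 Ω
  C: Z = 1/(jωC) = -j/(ω·C) = 0 - j1.592 Ω
Step 3 — Parallel combination: 1/Z_total = 1/R + 1/L + 1/C; Z_total = 0.05998 - j1.597 Ω = 1.598∠-87.8° Ω.
Step 4 — Source phasor: V = 8.98∠-176.2° V = -8.96 - j0.5951 V.
Step 5 — Ohm's law: I = V / Z_total = (-8.96 - j0.5951) / (0.05998 - j1.597) = 0.1617 - j5.616 A.
Step 6 — Convert to polar: |I| = 5.618 A, ∠I = -88.4°.

I = 5.618∠-88.4° A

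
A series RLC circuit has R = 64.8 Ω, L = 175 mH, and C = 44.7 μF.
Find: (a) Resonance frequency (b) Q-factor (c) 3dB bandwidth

Step 1 — Resonance: ω₀ = 1/√(LC) = 1/√(0.175·4.47e-05) = 357.5 rad/s.
Step 2 — f₀ = ω₀/(2π) = 56.9 Hz.
Step 3 — Series Q: Q = ω₀L/R = 357.5·0.175/64.8 = 0.9656.
Step 4 — Bandwidth: Δω = ω₀/Q = 370.3 rad/s; BW = Δω/(2π) = 58.93 Hz.

(a) f₀ = 56.9 Hz  (b) Q = 0.9656  (c) BW = 58.93 Hz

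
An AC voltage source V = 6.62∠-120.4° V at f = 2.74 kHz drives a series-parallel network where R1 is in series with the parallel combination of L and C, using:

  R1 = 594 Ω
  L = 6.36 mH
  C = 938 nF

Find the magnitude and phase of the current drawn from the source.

Step 1 — Angular frequency: ω = 2π·f = 2π·2740 = 1.722e+04 rad/s.
Step 2 — Component impedances:
  R1: Z = R = 594 Ω
  L: Z = jωL = j·1.722e+04·0.00636 = 0 + j109.5 Ω
  C: Z = 1/(jωC) = -j/(ω·C) = 0 - j61.93 Ω
Step 3 — Parallel branch: L || C = 1/(1/L + 1/C) = 0 - j142.5 Ω.
Step 4 — Series with R1: Z_total = R1 + (L || C) = 594 - j142.5 Ω = 610.9∠-13.5° Ω.
Step 5 — Source phasor: V = 6.62∠-120.4° V = -3.35 - j5.71 V.
Step 6 — Ohm's law: I = V / Z_total = (-3.35 - j5.71) / (594 - j142.5) = -0.003151 - j0.01037 A.
Step 7 — Convert to polar: |I| = 0.01084 A, ∠I = -106.9°.

I = 0.01084∠-106.9° A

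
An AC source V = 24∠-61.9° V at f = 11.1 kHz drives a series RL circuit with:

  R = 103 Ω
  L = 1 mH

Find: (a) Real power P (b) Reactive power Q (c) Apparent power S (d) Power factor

Step 1 — Angular frequency: ω = 2π·f = 2π·1.11e+04 = 6.974e+04 rad/s.
Step 2 — Component impedances:
  R: Z = R = 103 Ω
  L: Z = jωL = j·6.974e+04·0.001 = 0 + j69.74 Ω
Step 3 — Series combination: Z_total = R + L = 103 + j69.74 Ω = 124.4∠34.1° Ω.
Step 4 — Source phasor: V = 24∠-61.9° V = 11.3 - j21.17 V.
Step 5 — Current: I = V / Z = -0.02018 - j0.1919 A = 0.1929∠-96.0° A.
Step 6 — Complex power: S = V·I* = 3.834 + j2.596 VA.
Step 7 — Real power: P = Re(S) = 3.834 W.
Step 8 — Reactive power: Q = Im(S) = 2.596 VAR.
Step 9 — Apparent power: |S| = 4.631 VA.
Step 10 — Power factor: PF = P/|S| = 0.828 (lagging).

(a) P = 3.834 W  (b) Q = 2.596 VAR  (c) S = 4.631 VA  (d) PF = 0.828 (lagging)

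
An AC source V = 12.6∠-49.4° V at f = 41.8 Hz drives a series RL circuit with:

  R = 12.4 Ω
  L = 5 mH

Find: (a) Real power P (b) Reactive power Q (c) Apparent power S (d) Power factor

Step 1 — Angular frequency: ω = 2π·f = 2π·41.8 = 262.6 rad/s.
Step 2 — Component impedances:
  R: Z = R = 12.4 Ω
  L: Z = jωL = j·262.6·0.005 = 0 + j1.313 Ω
Step 3 — Series combination: Z_total = R + L = 12.4 + j1.313 Ω = 12.47∠6.0° Ω.
Step 4 — Source phasor: V = 12.6∠-49.4° V = 8.2 - j9.567 V.
Step 5 — Current: I = V / Z = 0.5731 - j0.8322 A = 1.01∠-55.4° A.
Step 6 — Complex power: S = V·I* = 12.66 + j1.341 VA.
Step 7 — Real power: P = Re(S) = 12.66 W.
Step 8 — Reactive power: Q = Im(S) = 1.341 VAR.
Step 9 — Apparent power: |S| = 12.73 VA.
Step 10 — Power factor: PF = P/|S| = 0.9944 (lagging).

(a) P = 12.66 W  (b) Q = 1.341 VAR  (c) S = 12.73 VA  (d) PF = 0.9944 (lagging)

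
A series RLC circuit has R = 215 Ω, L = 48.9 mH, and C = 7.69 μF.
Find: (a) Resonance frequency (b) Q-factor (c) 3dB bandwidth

Step 1 — Resonance: ω₀ = 1/√(LC) = 1/√(0.0489·7.69e-06) = 1631 rad/s.
Step 2 — f₀ = ω₀/(2π) = 259.5 Hz.
Step 3 — Series Q: Q = ω₀L/R = 1631·0.0489/215 = 0.3709.
Step 4 — Bandwidth: Δω = ω₀/Q = 4397 rad/s; BW = Δω/(2π) = 699.8 Hz.

(a) f₀ = 259.5 Hz  (b) Q = 0.3709  (c) BW = 699.8 Hz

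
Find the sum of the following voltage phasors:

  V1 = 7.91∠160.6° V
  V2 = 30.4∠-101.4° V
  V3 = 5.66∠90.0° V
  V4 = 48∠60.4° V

Step 1 — Convert each phasor to rectangular form:
  V1 = 7.91·(cos(160.6°) + j·sin(160.6°)) = -7.461 + j2.627 V
  V2 = 30.4·(cos(-101.4°) + j·sin(-101.4°)) = -6.009 - j29.8 V
  V3 = 5.66·(cos(90.0°) + j·sin(90.0°)) = 0 + j5.66 V
  V4 = 48·(cos(60.4°) + j·sin(60.4°)) = 23.71 + j41.74 V
Step 2 — Sum components: V_total = 10.24 + j20.22 V.
Step 3 — Convert to polar: |V_total| = 22.67 V, ∠V_total = 63.1°.

V_total = 22.67∠63.1° V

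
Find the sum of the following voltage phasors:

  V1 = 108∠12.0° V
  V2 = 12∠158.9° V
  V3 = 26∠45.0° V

Step 1 — Convert each phasor to rectangular form:
  V1 = 108·(cos(12.0°) + j·sin(12.0°)) = 105.6 + j22.45 V
  V2 = 12·(cos(158.9°) + j·sin(158.9°)) = -11.2 + j4.32 V
  V3 = 26·(cos(45.0°) + j·sin(45.0°)) = 18.38 + j18.38 V
Step 2 — Sum components: V_total = 112.8 + j45.16 V.
Step 3 — Convert to polar: |V_total| = 121.5 V, ∠V_total = 21.8°.

V_total = 121.5∠21.8° V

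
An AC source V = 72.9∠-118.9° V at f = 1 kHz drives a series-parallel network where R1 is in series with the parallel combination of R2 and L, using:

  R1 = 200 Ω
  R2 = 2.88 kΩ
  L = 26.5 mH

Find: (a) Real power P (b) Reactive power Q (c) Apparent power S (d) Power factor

Step 1 — Angular frequency: ω = 2π·f = 2π·1000 = 6283 rad/s.
Step 2 — Component impedances:
  R1: Z = R = 200 Ω
  R2: Z = R = 2880 Ω
  L: Z = jωL = j·6283·0.0265 = 0 + j166.5 Ω
Step 3 — Parallel branch: R2 || L = 1/(1/R2 + 1/L) = 9.594 + j165.9 Ω.
Step 4 — Series with R1: Z_total = R1 + (R2 || L) = 209.6 + j165.9 Ω = 267.3∠38.4° Ω.
Step 5 — Source phasor: V = 72.9∠-118.9° V = -35.23 - j63.82 V.
Step 6 — Current: I = V / Z = -0.2515 - j0.1054 A = 0.2727∠-157.3° A.
Step 7 — Complex power: S = V·I* = 15.59 + j12.34 VA.
Step 8 — Real power: P = Re(S) = 15.59 W.
Step 9 — Reactive power: Q = Im(S) = 12.34 VAR.
Step 10 — Apparent power: |S| = 19.88 VA.
Step 11 — Power factor: PF = P/|S| = 0.784 (lagging).

(a) P = 15.59 W  (b) Q = 12.34 VAR  (c) S = 19.88 VA  (d) PF = 0.784 (lagging)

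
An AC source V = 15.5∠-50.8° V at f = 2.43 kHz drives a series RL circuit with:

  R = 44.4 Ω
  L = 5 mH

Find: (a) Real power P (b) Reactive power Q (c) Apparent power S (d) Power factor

Step 1 — Angular frequency: ω = 2π·f = 2π·2430 = 1.527e+04 rad/s.
Step 2 — Component impedances:
  R: Z = R = 44.4 Ω
  L: Z = jωL = j·1.527e+04·0.005 = 0 + j76.34 Ω
Step 3 — Series combination: Z_total = R + L = 44.4 + j76.34 Ω = 88.31∠59.8° Ω.
Step 4 — Source phasor: V = 15.5∠-50.8° V = 9.796 - j12.01 V.
Step 5 — Current: I = V / Z = -0.0618 - j0.1643 A = 0.1755∠-110.6° A.
Step 6 — Complex power: S = V·I* = 1.368 + j2.352 VA.
Step 7 — Real power: P = Re(S) = 1.368 W.
Step 8 — Reactive power: Q = Im(S) = 2.352 VAR.
Step 9 — Apparent power: |S| = 2.72 VA.
Step 10 — Power factor: PF = P/|S| = 0.5028 (lagging).

(a) P = 1.368 W  (b) Q = 2.352 VAR  (c) S = 2.72 VA  (d) PF = 0.5028 (lagging)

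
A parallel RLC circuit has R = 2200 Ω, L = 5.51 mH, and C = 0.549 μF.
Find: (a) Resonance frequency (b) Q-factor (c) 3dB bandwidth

Step 1 — Resonance: ω₀ = 1/√(LC) = 1/√(0.00551·5.49e-07) = 1.818e+04 rad/s.
Step 2 — f₀ = ω₀/(2π) = 2894 Hz.
Step 3 — Parallel Q: Q = R/(ω₀L) = 2200/(1.818e+04·0.00551) = 21.96.
Step 4 — Bandwidth: Δω = ω₀/Q = 828 rad/s; BW = Δω/(2π) = 131.8 Hz.

(a) f₀ = 2894 Hz  (b) Q = 21.96  (c) BW = 131.8 Hz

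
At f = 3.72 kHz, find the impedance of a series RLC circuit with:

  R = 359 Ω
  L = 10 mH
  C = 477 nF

Step 1 — Angular frequency: ω = 2π·f = 2π·3720 = 2.337e+04 rad/s.
Step 2 — Component impedances:
  R: Z = R = 359 Ω
  L: Z = jωL = j·2.337e+04·0.01 = 0 + j233.7 Ω
  C: Z = 1/(jωC) = -j/(ω·C) = 0 - j89.69 Ω
Step 3 — Series combination: Z_total = R + L + C = 359 + j144 Ω = 386.8∠21.9° Ω.

Z = 359 + j144 Ω = 386.8∠21.9° Ω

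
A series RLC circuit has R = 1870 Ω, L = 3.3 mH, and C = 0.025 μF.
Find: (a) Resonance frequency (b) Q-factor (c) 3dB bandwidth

Step 1 — Resonance condition Im(Z)=0 gives ω₀ = 1/√(LC).
Step 2 — ω₀ = 1/√(0.0033·2.5e-08) = 1.101e+05 rad/s.
Step 3 — f₀ = ω₀/(2π) = 1.752e+04 Hz.
Step 4 — Series Q: Q = ω₀L/R = 1.101e+05·0.0033/1870 = 0.1943.
Step 5 — 3dB bandwidth: Δω = ω₀/Q = 5.667e+05 rad/s; BW = Δω/(2π) = 9.019e+04 Hz.

(a) f₀ = 1.752e+04 Hz  (b) Q = 0.1943  (c) BW = 9.019e+04 Hz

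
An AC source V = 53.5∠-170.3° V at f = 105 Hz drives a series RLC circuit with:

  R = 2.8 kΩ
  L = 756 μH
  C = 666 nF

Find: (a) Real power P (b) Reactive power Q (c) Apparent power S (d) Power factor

Step 1 — Angular frequency: ω = 2π·f = 2π·105 = 659.7 rad/s.
Step 2 — Component impedances:
  R: Z = R = 2800 Ω
  L: Z = jωL = j·659.7·0.000756 = 0 + j0.4988 Ω
  C: Z = 1/(jωC) = -j/(ω·C) = 0 - j2276 Ω
Step 3 — Series combination: Z_total = R + L + C = 2800 - j2275 Ω = 3608∠-39.1° Ω.
Step 4 — Source phasor: V = 53.5∠-170.3° V = -52.74 - j9.014 V.
Step 5 — Current: I = V / Z = -0.009767 - j0.01116 A = 0.01483∠-131.2° A.
Step 6 — Complex power: S = V·I* = 0.6157 - j0.5003 VA.
Step 7 — Real power: P = Re(S) = 0.6157 W.
Step 8 — Reactive power: Q = Im(S) = -0.5003 VAR.
Step 9 — Apparent power: |S| = 0.7933 VA.
Step 10 — Power factor: PF = P/|S| = 0.7761 (leading).

(a) P = 0.6157 W  (b) Q = -0.5003 VAR  (c) S = 0.7933 VA  (d) PF = 0.7761 (leading)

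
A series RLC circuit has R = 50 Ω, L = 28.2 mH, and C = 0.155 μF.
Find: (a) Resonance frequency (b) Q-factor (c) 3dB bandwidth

Step 1 — Resonance condition Im(Z)=0 gives ω₀ = 1/√(LC).
Step 2 — ω₀ = 1/√(0.0282·1.55e-07) = 1.513e+04 rad/s.
Step 3 — f₀ = ω₀/(2π) = 2407 Hz.
Step 4 — Series Q: Q = ω₀L/R = 1.513e+04·0.0282/50 = 8.531.
Step 5 — 3dB bandwidth: Δω = ω₀/Q = 1773 rad/s; BW = Δω/(2π) = 282.2 Hz.

(a) f₀ = 2407 Hz  (b) Q = 8.531  (c) BW = 282.2 Hz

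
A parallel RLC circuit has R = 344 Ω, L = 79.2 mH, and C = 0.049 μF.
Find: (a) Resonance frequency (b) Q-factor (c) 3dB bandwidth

Step 1 — Resonance: ω₀ = 1/√(LC) = 1/√(0.0792·4.9e-08) = 1.605e+04 rad/s.
Step 2 — f₀ = ω₀/(2π) = 2555 Hz.
Step 3 — Parallel Q: Q = R/(ω₀L) = 344/(1.605e+04·0.0792) = 0.2706.
Step 4 — Bandwidth: Δω = ω₀/Q = 5.933e+04 rad/s; BW = Δω/(2π) = 9442 Hz.

(a) f₀ = 2555 Hz  (b) Q = 0.2706  (c) BW = 9442 Hz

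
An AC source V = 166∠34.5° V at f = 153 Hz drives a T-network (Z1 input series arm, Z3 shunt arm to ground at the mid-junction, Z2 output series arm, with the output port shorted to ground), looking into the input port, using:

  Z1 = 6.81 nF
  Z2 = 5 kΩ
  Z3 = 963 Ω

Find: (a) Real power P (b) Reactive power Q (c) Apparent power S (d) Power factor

Step 1 — Angular frequency: ω = 2π·f = 2π·153 = 961.3 rad/s.
Step 2 — Component impedances:
  Z1: Z = 1/(jωC) = -j/(ω·C) = 0 - j1.528e+05 Ω
  Z2: Z = R = 5000 Ω
  Z3: Z = R = 963 Ω
Step 3 — With the output port shorted to ground, the output series arm Z2 runs from the junction to ground; the shunt arm Z3 also runs from the junction to ground. They appear in parallel: Z3 || Z2 = 807.5 Ω.
Step 4 — Series with input arm Z1: Z_in = Z1 + (Z3 || Z2) = 807.5 - j1.528e+05 Ω = 1.528e+05∠-89.7° Ω.
Step 5 — Source phasor: V = 166∠34.5° V = 136.8 + j94.02 V.
Step 6 — Current: I = V / Z = -0.0006108 + j0.0008988 A = 0.001087∠124.2° A.
Step 7 — Complex power: S = V·I* = 0.0009536 - j0.1804 VA.
Step 8 — Real power: P = Re(S) = 0.0009536 W.
Step 9 — Reactive power: Q = Im(S) = -0.1804 VAR.
Step 10 — Apparent power: |S| = 0.1804 VA.
Step 11 — Power factor: PF = P/|S| = 0.005286 (leading).

(a) P = 0.0009536 W  (b) Q = -0.1804 VAR  (c) S = 0.1804 VA  (d) PF = 0.005286 (leading)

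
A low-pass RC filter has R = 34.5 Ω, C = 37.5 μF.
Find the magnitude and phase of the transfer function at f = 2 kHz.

Step 1 — Angular frequency: ω = 2π·2000 = 1.257e+04 rad/s.
Step 2 — Transfer function: H(jω) = 1/(1 + jωRC).
Step 3 — Denominator: 1 + jωRC = 1 + j·1.257e+04·34.5·3.75e-05 = 1 + j16.26.
Step 4 — H = 0.003769 - j0.06128.
Step 5 — Magnitude: |H| = 0.06139 (-24.2 dB); phase: φ = -86.5°.

|H| = 0.06139 (-24.2 dB), φ = -86.5°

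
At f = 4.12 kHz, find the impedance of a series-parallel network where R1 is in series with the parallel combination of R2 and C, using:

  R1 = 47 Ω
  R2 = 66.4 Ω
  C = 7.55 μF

Step 1 — Angular frequency: ω = 2π·f = 2π·4120 = 2.589e+04 rad/s.
Step 2 — Component impedances:
  R1: Z = R = 47 Ω
  R2: Z = R = 66.4 Ω
  C: Z = 1/(jωC) = -j/(ω·C) = 0 - j5.117 Ω
Step 3 — Parallel branch: R2 || C = 1/(1/R2 + 1/C) = 0.3919 - j5.086 Ω.
Step 4 — Series with R1: Z_total = R1 + (R2 || C) = 47.39 - j5.086 Ω = 47.66∠-6.1° Ω.

Z = 47.39 - j5.086 Ω = 47.66∠-6.1° Ω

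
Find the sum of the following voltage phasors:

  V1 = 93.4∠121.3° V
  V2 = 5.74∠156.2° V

Step 1 — Convert each phasor to rectangular form:
  V1 = 93.4·(cos(121.3°) + j·sin(121.3°)) = -48.52 + j79.81 V
  V2 = 5.74·(cos(156.2°) + j·sin(156.2°)) = -5.252 + j2.316 V
Step 2 — Sum components: V_total = -53.77 + j82.12 V.
Step 3 — Convert to polar: |V_total| = 98.16 V, ∠V_total = 123.2°.

V_total = 98.16∠123.2° V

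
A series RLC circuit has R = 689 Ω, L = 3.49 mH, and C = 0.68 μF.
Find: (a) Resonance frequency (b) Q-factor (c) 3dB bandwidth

Step 1 — Resonance condition Im(Z)=0 gives ω₀ = 1/√(LC).
Step 2 — ω₀ = 1/√(0.00349·6.8e-07) = 2.053e+04 rad/s.
Step 3 — f₀ = ω₀/(2π) = 3267 Hz.
Step 4 — Series Q: Q = ω₀L/R = 2.053e+04·0.00349/689 = 0.104.
Step 5 — 3dB bandwidth: Δω = ω₀/Q = 1.974e+05 rad/s; BW = Δω/(2π) = 3.142e+04 Hz.

(a) f₀ = 3267 Hz  (b) Q = 0.104  (c) BW = 3.142e+04 Hz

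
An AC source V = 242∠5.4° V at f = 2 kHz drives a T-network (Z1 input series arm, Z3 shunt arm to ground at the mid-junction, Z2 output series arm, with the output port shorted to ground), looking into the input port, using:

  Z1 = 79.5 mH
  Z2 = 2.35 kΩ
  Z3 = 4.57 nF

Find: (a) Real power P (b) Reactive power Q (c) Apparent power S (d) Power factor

Step 1 — Angular frequency: ω = 2π·f = 2π·2000 = 1.257e+04 rad/s.
Step 2 — Component impedances:
  Z1: Z = jωL = j·1.257e+04·0.0795 = 0 + j999 Ω
  Z2: Z = R = 2350 Ω
  Z3: Z = 1/(jωC) = -j/(ω·C) = 0 - j1.741e+04 Ω
Step 3 — With the output port shorted to ground, the output series arm Z2 runs from the junction to ground; the shunt arm Z3 also runs from the junction to ground. They appear in parallel: Z3 || Z2 = 2308 - j311.5 Ω.
Step 4 — Series with input arm Z1: Z_in = Z1 + (Z3 || Z2) = 2308 + j687.6 Ω = 2408∠16.6° Ω.
Step 5 — Source phasor: V = 242∠5.4° V = 240.9 + j22.77 V.
Step 6 — Current: I = V / Z = 0.09858 - j0.0195 A = 0.1005∠-11.2° A.
Step 7 — Complex power: S = V·I* = 23.31 + j6.943 VA.
Step 8 — Real power: P = Re(S) = 23.31 W.
Step 9 — Reactive power: Q = Im(S) = 6.943 VAR.
Step 10 — Apparent power: |S| = 24.32 VA.
Step 11 — Power factor: PF = P/|S| = 0.9584 (lagging).

(a) P = 23.31 W  (b) Q = 6.943 VAR  (c) S = 24.32 VA  (d) PF = 0.9584 (lagging)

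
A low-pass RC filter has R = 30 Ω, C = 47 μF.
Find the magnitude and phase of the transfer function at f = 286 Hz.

Step 1 — Angular frequency: ω = 2π·286 = 1797 rad/s.
Step 2 — Transfer function: H(jω) = 1/(1 + jωRC).
Step 3 — Denominator: 1 + jωRC = 1 + j·1797·30·4.7e-05 = 1 + j2.534.
Step 4 — H = 0.1348 - j0.3415.
Step 5 — Magnitude: |H| = 0.3671 (-8.7 dB); phase: φ = -68.5°.

|H| = 0.3671 (-8.7 dB), φ = -68.5°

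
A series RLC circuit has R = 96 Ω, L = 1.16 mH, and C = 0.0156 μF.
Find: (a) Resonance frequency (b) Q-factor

Step 1 — Resonance condition Im(Z)=0 gives ω₀ = 1/√(LC).
Step 2 — ω₀ = 1/√(0.00116·1.56e-08) = 2.351e+05 rad/s.
Step 3 — f₀ = ω₀/(2π) = 3.741e+04 Hz.
Step 4 — Series Q: Q = ω₀L/R = 2.351e+05·0.00116/96 = 2.841.

(a) f₀ = 3.741e+04 Hz  (b) Q = 2.841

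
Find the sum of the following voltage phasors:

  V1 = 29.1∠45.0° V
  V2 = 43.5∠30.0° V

Step 1 — Convert each phasor to rectangular form:
  V1 = 29.1·(cos(45.0°) + j·sin(45.0°)) = 20.58 + j20.58 V
  V2 = 43.5·(cos(30.0°) + j·sin(30.0°)) = 37.67 + j21.75 V
Step 2 — Sum components: V_total = 58.25 + j42.33 V.
Step 3 — Convert to polar: |V_total| = 72 V, ∠V_total = 36.0°.

V_total = 72∠36.0° V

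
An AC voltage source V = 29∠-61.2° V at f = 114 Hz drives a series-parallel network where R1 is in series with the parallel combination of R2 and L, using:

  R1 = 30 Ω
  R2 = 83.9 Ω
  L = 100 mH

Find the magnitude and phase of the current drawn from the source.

Step 1 — Angular frequency: ω = 2π·f = 2π·114 = 716.3 rad/s.
Step 2 — Component impedances:
  R1: Z = R = 30 Ω
  R2: Z = R = 83.9 Ω
  L: Z = jωL = j·716.3·0.1 = 0 + j71.63 Ω
Step 3 — Parallel branch: R2 || L = 1/(1/R2 + 1/L) = 35.37 + j41.43 Ω.
Step 4 — Series with R1: Z_total = R1 + (R2 || L) = 65.37 + j41.43 Ω = 77.39∠32.4° Ω.
Step 5 — Source phasor: V = 29∠-61.2° V = 13.97 - j25.41 V.
Step 6 — Ohm's law: I = V / Z_total = (13.97 - j25.41) / (65.37 + j41.43) = -0.0233 - j0.374 A.
Step 7 — Convert to polar: |I| = 0.3747 A, ∠I = -93.6°.

I = 0.3747∠-93.6° A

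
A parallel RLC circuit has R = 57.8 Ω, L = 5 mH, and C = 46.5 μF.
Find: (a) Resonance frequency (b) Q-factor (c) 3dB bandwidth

Step 1 — Resonance: ω₀ = 1/√(LC) = 1/√(0.005·4.65e-05) = 2074 rad/s.
Step 2 — f₀ = ω₀/(2π) = 330.1 Hz.
Step 3 — Parallel Q: Q = R/(ω₀L) = 57.8/(2074·0.005) = 5.574.
Step 4 — Bandwidth: Δω = ω₀/Q = 372.1 rad/s; BW = Δω/(2π) = 59.22 Hz.

(a) f₀ = 330.1 Hz  (b) Q = 5.574  (c) BW = 59.22 Hz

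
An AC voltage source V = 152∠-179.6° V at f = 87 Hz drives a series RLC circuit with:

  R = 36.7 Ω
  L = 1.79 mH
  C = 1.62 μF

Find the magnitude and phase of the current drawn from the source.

Step 1 — Angular frequency: ω = 2π·f = 2π·87 = 546.6 rad/s.
Step 2 — Component impedances:
  R: Z = R = 36.7 Ω
  L: Z = jωL = j·546.6·0.00179 = 0 + j0.9785 Ω
  C: Z = 1/(jωC) = -j/(ω·C) = 0 - j1129 Ω
Step 3 — Series combination: Z_total = R + L + C = 36.7 - j1128 Ω = 1129∠-88.1° Ω.
Step 4 — Source phasor: V = 152∠-179.6° V = -152 - j1.061 V.
Step 5 — Ohm's law: I = V / Z_total = (-152 - j1.061) / (36.7 - j1128) = -0.003438 - j0.1346 A.
Step 6 — Convert to polar: |I| = 0.1346 A, ∠I = -91.5°.

I = 0.1346∠-91.5° A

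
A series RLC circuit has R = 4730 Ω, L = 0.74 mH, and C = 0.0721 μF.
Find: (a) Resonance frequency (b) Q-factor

Step 1 — Resonance condition Im(Z)=0 gives ω₀ = 1/√(LC).
Step 2 — ω₀ = 1/√(0.00074·7.21e-08) = 1.369e+05 rad/s.
Step 3 — f₀ = ω₀/(2π) = 2.179e+04 Hz.
Step 4 — Series Q: Q = ω₀L/R = 1.369e+05·0.00074/4730 = 0.02142.

(a) f₀ = 2.179e+04 Hz  (b) Q = 0.02142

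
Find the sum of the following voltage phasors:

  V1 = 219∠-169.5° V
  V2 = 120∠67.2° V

Step 1 — Convert each phasor to rectangular form:
  V1 = 219·(cos(-169.5°) + j·sin(-169.5°)) = -215.3 - j39.91 V
  V2 = 120·(cos(67.2°) + j·sin(67.2°)) = 46.5 + j110.6 V
Step 2 — Sum components: V_total = -168.8 + j70.71 V.
Step 3 — Convert to polar: |V_total| = 183 V, ∠V_total = 157.3°.

V_total = 183∠157.3° V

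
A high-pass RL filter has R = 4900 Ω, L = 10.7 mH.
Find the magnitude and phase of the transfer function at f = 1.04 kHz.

Step 1 — Angular frequency: ω = 2π·1040 = 6535 rad/s.
Step 2 — Transfer function: H(jω) = jωL/(R + jωL).
Step 3 — Numerator jωL = j·69.92; denominator R + jωL = 4900 + j69.92.
Step 4 — H = 0.0002036 + j0.01427.
Step 5 — Magnitude: |H| = 0.01427 (-36.9 dB); phase: φ = 89.2°.

|H| = 0.01427 (-36.9 dB), φ = 89.2°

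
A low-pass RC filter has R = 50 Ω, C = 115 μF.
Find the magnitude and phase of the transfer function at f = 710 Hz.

Step 1 — Angular frequency: ω = 2π·710 = 4461 rad/s.
Step 2 — Transfer function: H(jω) = 1/(1 + jωRC).
Step 3 — Denominator: 1 + jωRC = 1 + j·4461·50·0.000115 = 1 + j25.65.
Step 4 — H = 0.001517 - j0.03893.
Step 5 — Magnitude: |H| = 0.03896 (-28.2 dB); phase: φ = -87.8°.

|H| = 0.03896 (-28.2 dB), φ = -87.8°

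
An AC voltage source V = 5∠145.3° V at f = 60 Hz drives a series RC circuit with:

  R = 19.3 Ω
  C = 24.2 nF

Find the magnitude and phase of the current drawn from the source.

Step 1 — Angular frequency: ω = 2π·f = 2π·60 = 377 rad/s.
Step 2 — Component impedances:
  R: Z = R = 19.3 Ω
  C: Z = 1/(jωC) = -j/(ω·C) = 0 - j1.096e+05 Ω
Step 3 — Series combination: Z_total = R + C = 19.3 - j1.096e+05 Ω = 1.096e+05∠-90.0° Ω.
Step 4 — Source phasor: V = 5∠145.3° V = -4.111 + j2.846 V.
Step 5 — Ohm's law: I = V / Z_total = (-4.111 + j2.846) / (19.3 - j1.096e+05) = -2.597e-05 - j3.75e-05 A.
Step 6 — Convert to polar: |I| = 4.562e-05 A, ∠I = -124.7°.

I = 4.562e-05∠-124.7° A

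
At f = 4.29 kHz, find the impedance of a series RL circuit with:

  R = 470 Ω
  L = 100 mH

Step 1 — Angular frequency: ω = 2π·f = 2π·4290 = 2.695e+04 rad/s.
Step 2 — Component impedances:
  R: Z = R = 470 Ω
  L: Z = jωL = j·2.695e+04·0.1 = 0 + j2695 Ω
Step 3 — Series combination: Z_total = R + L = 470 + j2695 Ω = 2736∠80.1° Ω.

Z = 470 + j2695 Ω = 2736∠80.1° Ω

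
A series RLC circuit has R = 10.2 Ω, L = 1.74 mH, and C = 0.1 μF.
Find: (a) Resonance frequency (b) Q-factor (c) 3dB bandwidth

Step 1 — Resonance: ω₀ = 1/√(LC) = 1/√(0.00174·1e-07) = 7.581e+04 rad/s.
Step 2 — f₀ = ω₀/(2π) = 1.207e+04 Hz.
Step 3 — Series Q: Q = ω₀L/R = 7.581e+04·0.00174/10.2 = 12.93.
Step 4 — Bandwidth: Δω = ω₀/Q = 5862 rad/s; BW = Δω/(2π) = 933 Hz.

(a) f₀ = 1.207e+04 Hz  (b) Q = 12.93  (c) BW = 933 Hz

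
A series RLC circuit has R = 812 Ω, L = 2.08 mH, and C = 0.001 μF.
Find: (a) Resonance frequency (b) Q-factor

Step 1 — Resonance condition Im(Z)=0 gives ω₀ = 1/√(LC).
Step 2 — ω₀ = 1/√(0.00208·1e-09) = 6.934e+05 rad/s.
Step 3 — f₀ = ω₀/(2π) = 1.104e+05 Hz.
Step 4 — Series Q: Q = ω₀L/R = 6.934e+05·0.00208/812 = 1.776.

(a) f₀ = 1.104e+05 Hz  (b) Q = 1.776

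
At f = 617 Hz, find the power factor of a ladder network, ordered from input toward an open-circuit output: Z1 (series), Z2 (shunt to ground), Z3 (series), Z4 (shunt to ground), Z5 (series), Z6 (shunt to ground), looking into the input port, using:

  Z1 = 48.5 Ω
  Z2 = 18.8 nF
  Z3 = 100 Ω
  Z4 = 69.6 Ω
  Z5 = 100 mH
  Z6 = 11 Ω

Step 1 — Angular frequency: ω = 2π·f = 2π·617 = 3877 rad/s.
Step 2 — Component impedances:
  Z1: Z = R = 48.5 Ω
  Z2: Z = 1/(jωC) = -j/(ω·C) = 0 - j1.372e+04 Ω
  Z3: Z = R = 100 Ω
  Z4: Z = R = 69.6 Ω
  Z5: Z = jωL = j·3877·0.1 = 0 + j387.7 Ω
  Z6: Z = R = 11 Ω
Step 3 — Ladder network (open output): work backward from the far end, alternating series and parallel combinations. Z_in = 215.9 + j9.948 Ω = 216.1∠2.6° Ω.
Step 4 — Power factor: PF = cos(φ) = Re(Z)/|Z| = 215.88/216.11 = 0.9989.
Step 5 — Type: Im(Z) = 9.948 ⇒ lagging (phase φ = 2.6°).

PF = 0.9989 (lagging, φ = 2.6°)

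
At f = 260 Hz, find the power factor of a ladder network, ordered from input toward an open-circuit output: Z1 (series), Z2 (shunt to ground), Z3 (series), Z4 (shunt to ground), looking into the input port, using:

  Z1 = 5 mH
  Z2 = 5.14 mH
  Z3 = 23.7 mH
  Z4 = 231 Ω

Step 1 — Angular frequency: ω = 2π·f = 2π·260 = 1634 rad/s.
Step 2 — Component impedances:
  Z1: Z = jωL = j·1634·0.005 = 0 + j8.168 Ω
  Z2: Z = jωL = j·1634·0.00514 = 0 + j8.397 Ω
  Z3: Z = jωL = j·1634·0.0237 = 0 + j38.72 Ω
  Z4: Z = R = 231 Ω
Step 3 — Ladder network (open output): work backward from the far end, alternating series and parallel combinations. Z_in = 0.293 + j16.51 Ω = 16.51∠89.0° Ω.
Step 4 — Power factor: PF = cos(φ) = Re(Z)/|Z| = 0.293/16.51 = 0.01775.
Step 5 — Type: Im(Z) = 16.51 ⇒ lagging (phase φ = 89.0°).

PF = 0.01775 (lagging, φ = 89.0°)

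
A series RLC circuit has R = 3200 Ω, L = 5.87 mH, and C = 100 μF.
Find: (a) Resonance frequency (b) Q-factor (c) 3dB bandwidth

Step 1 — Resonance: ω₀ = 1/√(LC) = 1/√(0.00587·0.0001) = 1305 rad/s.
Step 2 — f₀ = ω₀/(2π) = 207.7 Hz.
Step 3 — Series Q: Q = ω₀L/R = 1305·0.00587/3200 = 0.002394.
Step 4 — Bandwidth: Δω = ω₀/Q = 5.451e+05 rad/s; BW = Δω/(2π) = 8.676e+04 Hz.

(a) f₀ = 207.7 Hz  (b) Q = 0.002394  (c) BW = 8.676e+04 Hz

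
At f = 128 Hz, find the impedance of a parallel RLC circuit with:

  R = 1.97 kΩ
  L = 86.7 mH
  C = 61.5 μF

Step 1 — Angular frequency: ω = 2π·f = 2π·128 = 804.2 rad/s.
Step 2 — Component impedances:
  R: Z = R = 1970 Ω
  L: Z = jωL = j·804.2·0.0867 = 0 + j69.73 Ω
  C: Z = 1/(jωC) = -j/(ω·C) = 0 - j20.22 Ω
Step 3 — Parallel combination: 1/Z_total = 1/R + 1/L + 1/C; Z_total = 0.4115 - j28.47 Ω = 28.47∠-89.2° Ω.

Z = 0.4115 - j28.47 Ω = 28.47∠-89.2° Ω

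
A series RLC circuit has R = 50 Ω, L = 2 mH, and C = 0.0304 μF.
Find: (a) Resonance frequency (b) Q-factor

Step 1 — Resonance condition Im(Z)=0 gives ω₀ = 1/√(LC).
Step 2 — ω₀ = 1/√(0.002·3.04e-08) = 1.282e+05 rad/s.
Step 3 — f₀ = ω₀/(2π) = 2.041e+04 Hz.
Step 4 — Series Q: Q = ω₀L/R = 1.282e+05·0.002/50 = 5.13.

(a) f₀ = 2.041e+04 Hz  (b) Q = 5.13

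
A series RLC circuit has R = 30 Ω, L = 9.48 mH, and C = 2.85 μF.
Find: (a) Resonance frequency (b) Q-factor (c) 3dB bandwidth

Step 1 — Resonance: ω₀ = 1/√(LC) = 1/√(0.00948·2.85e-06) = 6084 rad/s.
Step 2 — f₀ = ω₀/(2π) = 968.3 Hz.
Step 3 — Series Q: Q = ω₀L/R = 6084·0.00948/30 = 1.922.
Step 4 — Bandwidth: Δω = ω₀/Q = 3165 rad/s; BW = Δω/(2π) = 503.7 Hz.

(a) f₀ = 968.3 Hz  (b) Q = 1.922  (c) BW = 503.7 Hz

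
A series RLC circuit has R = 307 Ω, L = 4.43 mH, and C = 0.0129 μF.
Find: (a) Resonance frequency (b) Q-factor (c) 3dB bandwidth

Step 1 — Resonance: ω₀ = 1/√(LC) = 1/√(0.00443·1.29e-08) = 1.323e+05 rad/s.
Step 2 — f₀ = ω₀/(2π) = 2.105e+04 Hz.
Step 3 — Series Q: Q = ω₀L/R = 1.323e+05·0.00443/307 = 1.909.
Step 4 — Bandwidth: Δω = ω₀/Q = 6.93e+04 rad/s; BW = Δω/(2π) = 1.103e+04 Hz.

(a) f₀ = 2.105e+04 Hz  (b) Q = 1.909  (c) BW = 1.103e+04 Hz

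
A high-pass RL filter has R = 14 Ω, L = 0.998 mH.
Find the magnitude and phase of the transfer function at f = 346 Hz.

Step 1 — Angular frequency: ω = 2π·346 = 2174 rad/s.
Step 2 — Transfer function: H(jω) = jωL/(R + jωL).
Step 3 — Numerator jωL = j·2.17; denominator R + jωL = 14 + j2.17.
Step 4 — H = 0.02345 + j0.1513.
Step 5 — Magnitude: |H| = 0.1531 (-16.3 dB); phase: φ = 81.2°.

|H| = 0.1531 (-16.3 dB), φ = 81.2°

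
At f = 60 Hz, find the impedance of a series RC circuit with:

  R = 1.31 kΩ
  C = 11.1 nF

Step 1 — Angular frequency: ω = 2π·f = 2π·60 = 377 rad/s.
Step 2 — Component impedances:
  R: Z = R = 1310 Ω
  C: Z = 1/(jωC) = -j/(ω·C) = 0 - j2.39e+05 Ω
Step 3 — Series combination: Z_total = R + C = 1310 - j2.39e+05 Ω = 2.39e+05∠-89.7° Ω.

Z = 1310 - j2.39e+05 Ω = 2.39e+05∠-89.7° Ω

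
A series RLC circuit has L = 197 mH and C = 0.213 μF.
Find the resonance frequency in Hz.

Step 1 — Resonance condition Im(Z)=0 gives ω₀ = 1/√(LC).
Step 2 — ω₀ = 1/√(0.197·2.13e-07) = 4882 rad/s.
Step 3 — f₀ = ω₀/(2π) = 777 Hz.

f₀ = 777 Hz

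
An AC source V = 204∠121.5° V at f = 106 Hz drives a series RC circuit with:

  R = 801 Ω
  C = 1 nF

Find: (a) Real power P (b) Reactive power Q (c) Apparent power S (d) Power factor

Step 1 — Angular frequency: ω = 2π·f = 2π·106 = 666 rad/s.
Step 2 — Component impedances:
  R: Z = R = 801 Ω
  C: Z = 1/(jωC) = -j/(ω·C) = 0 - j1.501e+06 Ω
Step 3 — Series combination: Z_total = R + C = 801 - j1.501e+06 Ω = 1.501e+06∠-90.0° Ω.
Step 4 — Source phasor: V = 204∠121.5° V = -106.6 + j173.9 V.
Step 5 — Current: I = V / Z = -0.0001159 - j7.093e-05 A = 0.0001359∠-148.5° A.
Step 6 — Complex power: S = V·I* = 1.479e-05 - j0.02772 VA.
Step 7 — Real power: P = Re(S) = 1.479e-05 W.
Step 8 — Reactive power: Q = Im(S) = -0.02772 VAR.
Step 9 — Apparent power: |S| = 0.02772 VA.
Step 10 — Power factor: PF = P/|S| = 0.0005335 (leading).

(a) P = 1.479e-05 W  (b) Q = -0.02772 VAR  (c) S = 0.02772 VA  (d) PF = 0.0005335 (leading)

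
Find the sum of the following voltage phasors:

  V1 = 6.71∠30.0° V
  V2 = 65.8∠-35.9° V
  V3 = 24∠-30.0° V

Step 1 — Convert each phasor to rectangular form:
  V1 = 6.71·(cos(30.0°) + j·sin(30.0°)) = 5.811 + j3.355 V
  V2 = 65.8·(cos(-35.9°) + j·sin(-35.9°)) = 53.3 - j38.58 V
  V3 = 24·(cos(-30.0°) + j·sin(-30.0°)) = 20.78 - j12 V
Step 2 — Sum components: V_total = 79.9 - j47.23 V.
Step 3 — Convert to polar: |V_total| = 92.81 V, ∠V_total = -30.6°.

V_total = 92.81∠-30.6° V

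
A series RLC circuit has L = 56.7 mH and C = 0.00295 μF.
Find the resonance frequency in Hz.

Step 1 — Resonance condition Im(Z)=0 gives ω₀ = 1/√(LC).
Step 2 — ω₀ = 1/√(0.0567·2.95e-09) = 7.732e+04 rad/s.
Step 3 — f₀ = ω₀/(2π) = 1.231e+04 Hz.

f₀ = 1.231e+04 Hz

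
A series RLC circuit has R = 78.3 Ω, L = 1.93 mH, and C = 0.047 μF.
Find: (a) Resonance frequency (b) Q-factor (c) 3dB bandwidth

Step 1 — Resonance: ω₀ = 1/√(LC) = 1/√(0.00193·4.7e-08) = 1.05e+05 rad/s.
Step 2 — f₀ = ω₀/(2π) = 1.671e+04 Hz.
Step 3 — Series Q: Q = ω₀L/R = 1.05e+05·0.00193/78.3 = 2.588.
Step 4 — Bandwidth: Δω = ω₀/Q = 4.057e+04 rad/s; BW = Δω/(2π) = 6457 Hz.

(a) f₀ = 1.671e+04 Hz  (b) Q = 2.588  (c) BW = 6457 Hz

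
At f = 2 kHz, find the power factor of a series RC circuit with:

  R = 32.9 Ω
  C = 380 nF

Step 1 — Angular frequency: ω = 2π·f = 2π·2000 = 1.257e+04 rad/s.
Step 2 — Component impedances:
  R: Z = R = 32.9 Ω
  C: Z = 1/(jωC) = -j/(ω·C) = 0 - j209.4 Ω
Step 3 — Series combination: Z_total = R + C = 32.9 - j209.4 Ω = 212∠-81.1° Ω.
Step 4 — Power factor: PF = cos(φ) = Re(Z)/|Z| = 32.9/212 = 0.1552.
Step 5 — Type: Im(Z) = -209.4 ⇒ leading (phase φ = -81.1°).

PF = 0.1552 (leading, φ = -81.1°)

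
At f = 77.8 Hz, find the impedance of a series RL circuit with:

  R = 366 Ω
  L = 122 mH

Step 1 — Angular frequency: ω = 2π·f = 2π·77.8 = 488.8 rad/s.
Step 2 — Component impedances:
  R: Z = R = 366 Ω
  L: Z = jωL = j·488.8·0.122 = 0 + j59.64 Ω
Step 3 — Series combination: Z_total = R + L = 366 + j59.64 Ω = 370.8∠9.3° Ω.

Z = 366 + j59.64 Ω = 370.8∠9.3° Ω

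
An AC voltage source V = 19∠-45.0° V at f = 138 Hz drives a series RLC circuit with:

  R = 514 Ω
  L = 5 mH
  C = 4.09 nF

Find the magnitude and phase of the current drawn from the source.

Step 1 — Angular frequency: ω = 2π·f = 2π·138 = 867.1 rad/s.
Step 2 — Component impedances:
  R: Z = R = 514 Ω
  L: Z = jωL = j·867.1·0.005 = 0 + j4.335 Ω
  C: Z = 1/(jωC) = -j/(ω·C) = 0 - j2.82e+05 Ω
Step 3 — Series combination: Z_total = R + L + C = 514 - j2.82e+05 Ω = 2.82e+05∠-89.9° Ω.
Step 4 — Source phasor: V = 19∠-45.0° V = 13.44 - j13.44 V.
Step 5 — Ohm's law: I = V / Z_total = (13.44 - j13.44) / (514 - j2.82e+05) = 4.773e-05 + j4.756e-05 A.
Step 6 — Convert to polar: |I| = 6.738e-05 A, ∠I = 44.9°.

I = 6.738e-05∠44.9° A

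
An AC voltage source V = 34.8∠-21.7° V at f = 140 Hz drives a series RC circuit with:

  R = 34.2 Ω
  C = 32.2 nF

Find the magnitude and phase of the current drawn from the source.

Step 1 — Angular frequency: ω = 2π·f = 2π·140 = 879.6 rad/s.
Step 2 — Component impedances:
  R: Z = R = 34.2 Ω
  C: Z = 1/(jωC) = -j/(ω·C) = 0 - j3.531e+04 Ω
Step 3 — Series combination: Z_total = R + C = 34.2 - j3.531e+04 Ω = 3.531e+04∠-89.9° Ω.
Step 4 — Source phasor: V = 34.8∠-21.7° V = 32.33 - j12.87 V.
Step 5 — Ohm's law: I = V / Z_total = (32.33 - j12.87) / (34.2 - j3.531e+04) = 0.0003653 + j0.0009155 A.
Step 6 — Convert to polar: |I| = 0.0009857 A, ∠I = 68.2°.

I = 0.0009857∠68.2° A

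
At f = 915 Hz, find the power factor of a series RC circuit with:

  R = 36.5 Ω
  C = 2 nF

Step 1 — Angular frequency: ω = 2π·f = 2π·915 = 5749 rad/s.
Step 2 — Component impedances:
  R: Z = R = 36.5 Ω
  C: Z = 1/(jωC) = -j/(ω·C) = 0 - j8.697e+04 Ω
Step 3 — Series combination: Z_total = R + C = 36.5 - j8.697e+04 Ω = 8.697e+04∠-90.0° Ω.
Step 4 — Power factor: PF = cos(φ) = Re(Z)/|Z| = 36.5/8.697e+04 = 0.0004197.
Step 5 — Type: Im(Z) = -8.697e+04 ⇒ leading (phase φ = -90.0°).

PF = 0.0004197 (leading, φ = -90.0°)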